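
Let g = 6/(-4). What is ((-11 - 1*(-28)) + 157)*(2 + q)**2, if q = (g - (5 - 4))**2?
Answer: 94743/8 ≈ 11843.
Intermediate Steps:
g = -3/2 (g = 6*(-1/4) = -3/2 ≈ -1.5000)
q = 25/4 (q = (-3/2 - (5 - 4))**2 = (-3/2 - 1*1)**2 = (-3/2 - 1)**2 = (-5/2)**2 = 25/4 ≈ 6.2500)
((-11 - 1*(-28)) + 157)*(2 + q)**2 = ((-11 - 1*(-28)) + 157)*(2 + 25/4)**2 = ((-11 + 28) + 157)*(33/4)**2 = (17 + 157)*(1089/16) = 174*(1089/16) = 94743/8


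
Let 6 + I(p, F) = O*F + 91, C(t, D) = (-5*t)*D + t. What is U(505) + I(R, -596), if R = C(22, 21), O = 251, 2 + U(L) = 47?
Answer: -149466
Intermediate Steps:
U(L) = 45 (U(L) = -2 + 47 = 45)
C(t, D) = t - 5*D*t (C(t, D) = -5*D*t + t = t - 5*D*t)
R = -2288 (R = 22*(1 - 5*21) = 22*(1 - 105) = 22*(-104) = -2288)
I(p, F) = 85 + 251*F (I(p, F) = -6 + (251*F + 91) = -6 + (91 + 251*F) = 85 + 251*F)
U(505) + I(R, -596) = 45 + (85 + 251*(-596)) = 45 + (85 - 149596) = 45 - 149511 = -149466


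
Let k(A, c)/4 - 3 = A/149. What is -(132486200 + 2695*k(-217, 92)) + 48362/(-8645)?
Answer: -170677578269938/1288105 ≈ -1.3250e+8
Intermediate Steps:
k(A, c) = 12 + 4*A/149 (k(A, c) = 12 + 4*(A/149) = 12 + 4*A/149)
-(132486200 + 2695*k(-217, 92)) + 48362/(-8645) = -(132518540 - 2339260/149) + 48362/(-8645) = -2695/(1/((12 - 868/149) + 49160)) + 48362*(-1/8645) = -2695/(1/(920/149 + 49160)) - 48362/8645 = -2695/(1/(7325760/149)) - 48362/8645 = -2695/149/7325760 - 48362/8645 = -2695*7325760/149 - 48362/8645 = -19742923200/149 - 48362/8645 = -170677578269938/1288105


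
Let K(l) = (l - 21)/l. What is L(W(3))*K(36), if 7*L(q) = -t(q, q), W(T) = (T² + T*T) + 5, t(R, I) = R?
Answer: -115/84 ≈ -1.3690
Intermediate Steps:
W(T) = 5 + 2*T² (W(T) = (T² + T²) + 5 = 2*T² + 5 = 5 + 2*T²)
K(l) = (-21 + l)/l
L(q) = -q/7 (L(q) = (-q)/7 = -q/7)
L(W(3))*K(36) = (-(5 + 2*3²)/7)*((-21 + 36)/36) = (-(5 + 2*9)/7)*((1/36)*15) = -(5 + 18)/7*(5/12) = -⅐*23*(5/12) = -23/7*5/12 = -115/84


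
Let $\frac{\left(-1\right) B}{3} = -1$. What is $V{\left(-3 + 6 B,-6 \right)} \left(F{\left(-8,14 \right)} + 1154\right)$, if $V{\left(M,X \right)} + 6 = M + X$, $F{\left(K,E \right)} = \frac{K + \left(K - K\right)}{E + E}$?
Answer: $\frac{24228}{7} \approx 3461.1$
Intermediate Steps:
$B = 3$ ($B = \left(-3\right) \left(-1\right) = 3$)
$F{\left(K,E \right)} = \frac{K}{2 E}$ ($F{\left(K,E \right)} = \frac{K + 0}{2 E} = K \frac{1}{2 E} = \frac{K}{2 E}$)
$V{\left(M,X \right)} = -6 + M + X$ ($V{\left(M,X \right)} = -6 + \left(M + X\right) = -6 + M + X$)
$V{\left(-3 + 6 B,-6 \right)} \left(F{\left(-8,14 \right)} + 1154\right) = \left(-6 + \left(-3 + 6 \cdot 3\right) - 6\right) \left(\frac{1}{2} \left(-8\right) \frac{1}{14} + 1154\right) = \left(-6 + \left(-3 + 18\right) - 6\right) \left(\frac{1}{2} \left(-8\right) \frac{1}{14} + 1154\right) = \left(-6 + 15 - 6\right) \left(- \frac{2}{7} + 1154\right) = 3 \cdot \frac{8076}{7} = \frac{24228}{7}$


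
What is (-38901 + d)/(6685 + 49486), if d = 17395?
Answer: -21506/56171 ≈ -0.38287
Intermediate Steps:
(-38901 + d)/(6685 + 49486) = (-38901 + 17395)/(6685 + 49486) = -21506/56171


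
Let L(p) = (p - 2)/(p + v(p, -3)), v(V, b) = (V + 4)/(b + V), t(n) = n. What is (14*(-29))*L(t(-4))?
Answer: -609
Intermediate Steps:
v(V, b) = (4 + V)/(V + b)
L(p) = (-2 + p)/(p + (4 + p)/(-3 + p)) (L(p) = (p - 2)/(p + (4 + p)/(p - 3)) = (-2 + p)/(p + (4 + p)/(-3 + p)))
(14*(-29))*L(t(-4)) = (14*(-29))*((-3 - 4)*(-2 - 4)/(4 - 4 - 4*(-3 - 4))) = -406*(-7)*(-6)/(4 - 4 - 4*(-7)) = -406*(-7)*(-6)/(4 - 4 + 28) = -406*(-7)*(-6)/28 = -29*(-7)*(-6)/2 = -406*3/2 = -609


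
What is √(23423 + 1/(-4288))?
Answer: √6729334141/536 ≈ 153.05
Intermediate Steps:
√(23423 + 1/(-4288)) = √(23423 - 1/4288) = √(100437823/4288) = √6729334141/536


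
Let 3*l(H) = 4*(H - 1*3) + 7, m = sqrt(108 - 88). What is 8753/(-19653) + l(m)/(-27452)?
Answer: -80084867/179838052 - 2*sqrt(5)/20589 ≈ -0.44553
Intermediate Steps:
m = 2*sqrt(5) (m = sqrt(20) = 2*sqrt(5) ≈ 4.4721)
l(H) = -5/3 + 4*H/3 (l(H) = (4*(H - 1*3) + 7)/3 = (4*(H - 3) + 7)/3 = (4*(-3 + H) + 7)/3 = ((-12 + 4*H) + 7)/3 = (-5 + 4*H)/3 = -5/3 + 4*H/3)
8753/(-19653) + l(m)/(-27452) = 8753/(-19653) + (-5/3 + 4*(2*sqrt(5))/3)/(-27452) = 8753*(-1/19653) + (-5/3 + 8*sqrt(5)/3)*(-1/27452) = -8753/19653 + (5/82356 - 2*sqrt(5)/20589) = -80084867/179838052 - 2*sqrt(5)/20589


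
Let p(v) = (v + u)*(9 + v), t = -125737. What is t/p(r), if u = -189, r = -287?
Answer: -125737/132328 ≈ -0.95019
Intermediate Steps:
p(v) = (-189 + v)*(9 + v) (p(v) = (v - 189)*(9 + v) = (-189 + v)*(9 + v))
t/p(r) = -125737/(-1701 + (-287)**2 - 180*(-287)) = -125737/(-1701 + 82369 + 51660) = -125737/132328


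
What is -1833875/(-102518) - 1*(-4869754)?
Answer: 499239274447/102518 ≈ 4.8698e+6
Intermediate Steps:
-1833875/(-102518) - 1*(-4869754) = -1833875*(-1/102518) + 4869754 = 1833875/102518 + 4869754 = 499239274447/102518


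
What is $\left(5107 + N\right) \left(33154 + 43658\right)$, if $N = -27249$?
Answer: $-1700771304$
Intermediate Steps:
$\left(5107 + N\right) \left(33154 + 43658\right) = \left(5107 - 27249\right) \left(33154 + 43658\right) = \left(-22142\right) 76812 = -1700771304$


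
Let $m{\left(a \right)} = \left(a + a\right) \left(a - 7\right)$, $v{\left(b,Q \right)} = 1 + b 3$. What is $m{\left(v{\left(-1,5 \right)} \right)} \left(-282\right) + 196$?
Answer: $-9956$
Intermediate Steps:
$v{\left(b,Q \right)} = 1 + 3 b$
$m{\left(a \right)} = 2 a \left(-7 + a\right)$
$m{\left(v{\left(-1,5 \right)} \right)} \left(-282\right) + 196 = 2 \left(1 + 3 \left(-1\right)\right) \left(-7 + \left(1 + 3 \left(-1\right)\right)\right) \left(-282\right) + 196 = 2 \left(1 - 3\right) \left(-7 + \left(1 - 3\right)\right) \left(-282\right) + 196 = 2 \left(-2\right) \left(-7 - 2\right) \left(-282\right) + 196 = 2 \left(-2\right) \left(-9\right) \left(-282\right) + 196 = 36 \left(-282\right) + 196 = -10152 + 196 = -9956$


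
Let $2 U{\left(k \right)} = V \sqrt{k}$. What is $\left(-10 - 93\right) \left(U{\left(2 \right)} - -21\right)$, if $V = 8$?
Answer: $-2163 - 412 \sqrt{2} \approx -2745.7$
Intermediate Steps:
$U{\left(k \right)} = 4 \sqrt{k}$ ($U{\left(k \right)} = \frac{8 \sqrt{k}}{2} = 4 \sqrt{k}$)
$\left(-10 - 93\right) \left(U{\left(2 \right)} - -21\right) = \left(-10 - 93\right) \left(4 \sqrt{2} - -21\right) = - 103 \left(4 \sqrt{2} + 21\right) = - 103 \left(21 + 4 \sqrt{2}\right) = -2163 - 412 \sqrt{2}$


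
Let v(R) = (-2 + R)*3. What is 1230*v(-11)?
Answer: -47970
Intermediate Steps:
v(R) = -6 + 3*R
1230*v(-11) = 1230*(-6 + 3*(-11)) = 1230*(-6 - 33) = 1230*(-39) = -47970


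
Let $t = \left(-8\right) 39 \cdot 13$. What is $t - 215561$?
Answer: $-219617$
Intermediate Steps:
$t = -4056$ ($t = \left(-312\right) 13 = -4056$)
$t - 215561 = -4056 - 215561 = -219617$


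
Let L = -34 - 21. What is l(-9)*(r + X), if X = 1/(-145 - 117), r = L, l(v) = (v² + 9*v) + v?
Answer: 129699/262 ≈ 495.03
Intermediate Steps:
l(v) = v² + 10*v
L = -55
r = -55
X = -1/262 (X = 1/(-262) = -1/262 ≈ -0.0038168)
l(-9)*(r + X) = (-9*(10 - 9))*(-55 - 1/262) = -9*1*(-14411/262) = -9*(-14411/262) = 129699/262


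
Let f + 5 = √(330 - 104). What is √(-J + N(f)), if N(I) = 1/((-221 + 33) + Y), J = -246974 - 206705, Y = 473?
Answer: 2*√9212519265/285 ≈ 673.56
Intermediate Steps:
J = -453679
f = -5 + √226 (f = -5 + √(330 - 104) = -5 + √226 ≈ 10.033)
N(I) = 1/285 (N(I) = 1/((-221 + 33) + 473) = 1/(-188 + 473) = 1/285)
√(-J + N(f)) = √(-1*(-453679) + 1/285) = √(453679 + 1/285) = √(129298516/285) = 2*√9212519265/285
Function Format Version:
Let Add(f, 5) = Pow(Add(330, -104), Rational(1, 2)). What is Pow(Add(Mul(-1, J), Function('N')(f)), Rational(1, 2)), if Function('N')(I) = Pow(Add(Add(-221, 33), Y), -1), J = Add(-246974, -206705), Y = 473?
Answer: Mul(Rational(2, 285), Pow(9212519265, Rational(1, 2))) ≈ 673.56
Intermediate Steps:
J = -453679
f = Add(-5, Pow(226, Rational(1, 2))) (f = Add(-5, Pow(Add(330, -104), Rational(1, 2))) = Add(-5, Pow(226, Rational(1, 2))) ≈ 10.033)
Function('N')(I) = Rational(1, 285) (Function('N')(I) = Pow(Add(Add(-221, 33), 473), -1) = Pow(Add(-188, 473), -1) = Pow(285, -1) = Rational(1, 285))
Pow(Add(Mul(-1, J), Function('N')(f)), Rational(1, 2)) = Pow(Add(Mul(-1, -453679), Rational(1, 285)), Rational(1, 2)) = Pow(Add(453679, Rational(1, 285)), Rational(1, 2)) = Pow(Rational(129298516, 285), Rational(1, 2)) = Mul(Rational(2, 285), Pow(9212519265, Rational(1, 2)))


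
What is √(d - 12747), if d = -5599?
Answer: I*√18346 ≈ 135.45*I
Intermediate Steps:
√(d - 12747) = √(-5599 - 12747) = √(-18346) = I*√18346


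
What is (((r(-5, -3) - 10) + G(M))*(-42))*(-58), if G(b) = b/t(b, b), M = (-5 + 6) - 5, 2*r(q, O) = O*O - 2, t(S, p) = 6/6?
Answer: -25578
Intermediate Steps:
t(S, p) = 1 (t(S, p) = 6*(1/6) = 1)
r(q, O) = -1 + O**2/2 (r(q, O) = (O*O - 2)/2 = (O**2 - 2)/2 = (-2 + O**2)/2 = -1 + O**2/2)
M = -4 (M = 1 - 5 = -4)
G(b) = b (G(b) = b/1 = b*1 = b)
(((r(-5, -3) - 10) + G(M))*(-42))*(-58) = ((((-1 + (1/2)*(-3)**2) - 10) - 4)*(-42))*(-58) = ((((-1 + (1/2)*9) - 10) - 4)*(-42))*(-58) = ((((-1 + 9/2) - 10) - 4)*(-42))*(-58) = (((7/2 - 10) - 4)*(-42))*(-58) = ((-13/2 - 4)*(-42))*(-58) = -21/2*(-42)*(-58) = 441*(-58) = -25578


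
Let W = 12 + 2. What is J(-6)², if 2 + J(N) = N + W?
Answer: 36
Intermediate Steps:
W = 14
J(N) = 12 + N (J(N) = -2 + (N + 14) = -2 + (14 + N) = 12 + N)
J(-6)² = (12 - 6)² = 6² = 36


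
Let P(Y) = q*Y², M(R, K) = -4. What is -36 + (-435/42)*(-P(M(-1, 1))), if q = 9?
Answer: 10188/7 ≈ 1455.4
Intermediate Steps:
P(Y) = 9*Y²
-36 + (-435/42)*(-P(M(-1, 1))) = -36 + (-435/42)*(-9*(-4)²) = -36 + (-435*1/42)*(-9*16) = -36 - (-145)*144/14 = -36 - 145/14*(-144) = -36 + 10440/7 = 10188/7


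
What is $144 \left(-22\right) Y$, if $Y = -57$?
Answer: $180576$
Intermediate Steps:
$144 \left(-22\right) Y = 144 \left(-22\right) \left(-57\right) = \left(-3168\right) \left(-57\right) = 180576$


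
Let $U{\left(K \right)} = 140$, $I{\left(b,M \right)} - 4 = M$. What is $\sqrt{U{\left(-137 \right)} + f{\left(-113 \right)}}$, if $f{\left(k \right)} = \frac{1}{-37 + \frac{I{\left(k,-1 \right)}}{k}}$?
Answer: $\frac{\sqrt{612586762}}{2092} \approx 11.831$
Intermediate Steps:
$I{\left(b,M \right)} = 4 + M$
$f{\left(k \right)} = \frac{1}{-37 + \frac{3}{k}}$ ($f{\left(k \right)} = \frac{1}{-37 + \frac{4 - 1}{k}} = \frac{1}{-37 + \frac{3}{k}}$)
$\sqrt{U{\left(-137 \right)} + f{\left(-113 \right)}} = \sqrt{140 - - \frac{113}{-3 + 37 \left(-113\right)}} = \sqrt{140 - - \frac{113}{-3 - 4181}} = \sqrt{140 - - \frac{113}{-4184}} = \sqrt{140 - \left(-113\right) \left(- \frac{1}{4184}\right)} = \sqrt{140 - \frac{113}{4184}} = \sqrt{\frac{585647}{4184}} = \frac{\sqrt{612586762}}{2092}$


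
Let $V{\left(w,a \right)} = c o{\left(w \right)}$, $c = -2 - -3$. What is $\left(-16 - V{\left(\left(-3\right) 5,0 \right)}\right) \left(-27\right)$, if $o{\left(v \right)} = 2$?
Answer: $486$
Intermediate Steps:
$c = 1$ ($c = -2 + 3 = 1$)
$V{\left(w,a \right)} = 2$ ($V{\left(w,a \right)} = 1 \cdot 2 = 2$)
$\left(-16 - V{\left(\left(-3\right) 5,0 \right)}\right) \left(-27\right) = \left(-16 - 2\right) \left(-27\right) = \left(-18\right) \left(-27\right) = 486$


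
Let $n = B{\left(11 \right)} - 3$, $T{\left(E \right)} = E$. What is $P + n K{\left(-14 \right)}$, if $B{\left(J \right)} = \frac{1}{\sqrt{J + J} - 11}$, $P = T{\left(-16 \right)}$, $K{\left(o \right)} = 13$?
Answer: $- \frac{508}{9} - \frac{13 \sqrt{22}}{99} \approx -57.06$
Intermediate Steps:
$P = -16$
$B{\left(J \right)} = \frac{1}{-11 + \sqrt{2} \sqrt{J}}$ ($B{\left(J \right)} = \frac{1}{\sqrt{2 J} - 11} = \frac{1}{\sqrt{2} \sqrt{J} - 11} = \frac{1}{-11 + \sqrt{2} \sqrt{J}}$)
$n = -3 + \frac{1}{-11 + \sqrt{22}}$ ($n = \frac{1}{-11 + \sqrt{2} \sqrt{11}} - 3 = \frac{1}{-11 + \sqrt{22}} - 3 = -3 + \frac{1}{-11 + \sqrt{22}} \approx -3.1585$)
$P + n K{\left(-14 \right)} = -16 + \left(- \frac{28}{9} - \frac{\sqrt{22}}{99}\right) 13 = -16 - \left(\frac{364}{9} + \frac{13 \sqrt{22}}{99}\right) = - \frac{508}{9} - \frac{13 \sqrt{22}}{99}$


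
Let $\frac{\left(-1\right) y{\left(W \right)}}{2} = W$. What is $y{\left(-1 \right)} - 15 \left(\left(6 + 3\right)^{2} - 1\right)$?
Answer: $-1198$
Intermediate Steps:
$y{\left(W \right)} = - 2 W$
$y{\left(-1 \right)} - 15 \left(\left(6 + 3\right)^{2} - 1\right) = \left(-2\right) \left(-1\right) - 15 \left(\left(6 + 3\right)^{2} - 1\right) = 2 - 15 \left(9^{2} - 1\right) = 2 - 15 \left(81 - 1\right) = 2 - 1200 = -1198$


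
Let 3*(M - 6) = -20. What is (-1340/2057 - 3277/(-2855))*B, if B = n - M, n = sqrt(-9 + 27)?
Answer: 5830178/17618205 + 8745267*sqrt(2)/5872735 ≈ 2.4369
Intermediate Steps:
M = -2/3 (M = 6 + (1/3)*(-20) = 6 - 20/3 = -2/3 ≈ -0.66667)
n = 3*sqrt(2) (n = sqrt(18) = 3*sqrt(2) ≈ 4.2426)
B = 2/3 + 3*sqrt(2) (B = 3*sqrt(2) - 1*(-2/3) = 3*sqrt(2) + 2/3 = 2/3 + 3*sqrt(2) ≈ 4.9093)
(-1340/2057 - 3277/(-2855))*B = (-1340/2057 - 3277/(-2855))*(2/3 + 3*sqrt(2)) = (-1340*1/2057 - 3277*(-1/2855))*(2/3 + 3*sqrt(2)) = (-1340/2057 + 3277/2855)*(2/3 + 3*sqrt(2)) = 2915089*(2/3 + 3*sqrt(2))/5872735 = 5830178/17618205 + 8745267*sqrt(2)/5872735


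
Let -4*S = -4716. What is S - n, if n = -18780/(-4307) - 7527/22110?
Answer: 37296911273/31742590 ≈ 1175.0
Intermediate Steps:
S = 1179 (S = -¼*(-4716) = 1179)
n = 127602337/31742590 (n = -18780*(-1/4307) - 7527*1/22110 = 18780/4307 - 2509/7370 = 127602337/31742590 ≈ 4.0199)
S - n = 1179 - 1*127602337/31742590 = 1179 - 127602337/31742590 = 37296911273/31742590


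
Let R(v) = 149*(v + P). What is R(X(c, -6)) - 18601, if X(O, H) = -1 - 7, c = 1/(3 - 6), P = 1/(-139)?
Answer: -2751376/139 ≈ -19794.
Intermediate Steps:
P = -1/139 ≈ -0.0071942
c = -⅓ (c = 1/(-3) = -⅓ ≈ -0.33333)
X(O, H) = -8
R(v) = -149/139 + 149*v (R(v) = 149*(v - 1/139) = 149*(-1/139 + v) = -149/139 + 149*v)
R(X(c, -6)) - 18601 = (-149/139 + 149*(-8)) - 18601 = (-149/139 - 1192) - 18601 = -165837/139 - 18601 = -2751376/139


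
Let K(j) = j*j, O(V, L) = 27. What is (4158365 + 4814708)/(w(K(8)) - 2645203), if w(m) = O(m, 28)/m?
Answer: -574276672/169292965 ≈ -3.3922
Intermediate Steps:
K(j) = j**2
w(m) = 27/m
(4158365 + 4814708)/(w(K(8)) - 2645203) = (4158365 + 4814708)/(27/(8**2) - 2645203) = 8973073/(27/64 - 2645203) = 8973073/(-169292965/64) = 8973073*(-64/169292965) = -574276672/169292965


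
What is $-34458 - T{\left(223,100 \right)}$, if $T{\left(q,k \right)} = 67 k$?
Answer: $-41158$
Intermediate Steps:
$-34458 - T{\left(223,100 \right)} = -34458 - 67 \cdot 100 = -34458 - 6700 = -41158$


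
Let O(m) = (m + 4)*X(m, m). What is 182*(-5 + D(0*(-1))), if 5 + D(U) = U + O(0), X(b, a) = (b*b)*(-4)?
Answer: -1820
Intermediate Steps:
X(b, a) = -4*b**2 (X(b, a) = b**2*(-4) = -4*b**2)
O(m) = -4*m**2*(4 + m) (O(m) = (m + 4)*(-4*m**2) = (4 + m)*(-4*m**2) = -4*m**2*(4 + m))
D(U) = -5 + U (D(U) = -5 + (U + 4*0**2*(-4 - 1*0)) = -5 + (U + 4*0*(-4 + 0)) = -5 + (U + 4*0*(-4)) = -5 + (U + 0) = -5 + U)
182*(-5 + D(0*(-1))) = 182*(-5 + (-5 + 0*(-1))) = 182*(-5 + (-5 + 0)) = 182*(-5 - 5) = 182*(-10) = -1820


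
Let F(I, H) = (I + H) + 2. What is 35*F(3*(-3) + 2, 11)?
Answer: 210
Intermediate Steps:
F(I, H) = 2 + H + I (F(I, H) = (H + I) + 2 = 2 + H + I)
35*F(3*(-3) + 2, 11) = 35*(2 + 11 + (3*(-3) + 2)) = 35*(2 + 11 + (-9 + 2)) = 35*(2 + 11 - 7) = 35*6 = 210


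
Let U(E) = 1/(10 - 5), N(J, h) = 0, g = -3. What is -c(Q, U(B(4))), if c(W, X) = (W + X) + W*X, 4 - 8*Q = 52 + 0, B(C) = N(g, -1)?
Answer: 7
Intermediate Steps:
B(C) = 0
U(E) = ⅕ (U(E) = 1/5 = ⅕)
Q = -6 (Q = ½ - (52 + 0)/8 = ½ - ⅛*52 = ½ - 13/2 = -6)
c(W, X) = W + X + W*X
-c(Q, U(B(4))) = -(-6 + ⅕ - 6*⅕) = -(-6 + ⅕ - 6/5) = -1*(-7) = 7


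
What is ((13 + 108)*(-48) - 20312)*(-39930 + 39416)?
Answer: 13425680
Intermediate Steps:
((13 + 108)*(-48) - 20312)*(-39930 + 39416) = (121*(-48) - 20312)*(-514) = (-5808 - 20312)*(-514) = -26120*(-514) = 13425680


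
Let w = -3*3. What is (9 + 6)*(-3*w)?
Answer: 405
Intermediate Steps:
w = -9
(9 + 6)*(-3*w) = (9 + 6)*(-3*(-9)) = 15*27 = 405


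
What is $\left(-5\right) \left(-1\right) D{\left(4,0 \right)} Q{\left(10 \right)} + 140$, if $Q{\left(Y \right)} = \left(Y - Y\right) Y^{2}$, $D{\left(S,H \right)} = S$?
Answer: $140$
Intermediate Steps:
$Q{\left(Y \right)} = 0$ ($Q{\left(Y \right)} = 0 Y^{2} = 0$)
$\left(-5\right) \left(-1\right) D{\left(4,0 \right)} Q{\left(10 \right)} + 140 = \left(-5\right) \left(-1\right) 4 \cdot 0 + 140 = 5 \cdot 4 \cdot 0 + 140 = 20 \cdot 0 + 140 = 0 + 140 = 140$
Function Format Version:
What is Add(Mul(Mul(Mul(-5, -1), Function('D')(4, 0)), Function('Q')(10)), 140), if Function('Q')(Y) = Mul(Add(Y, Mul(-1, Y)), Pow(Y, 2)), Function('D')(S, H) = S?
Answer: 140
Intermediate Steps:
Function('Q')(Y) = 0 (Function('Q')(Y) = Mul(0, Pow(Y, 2)) = 0)
Add(Mul(Mul(Mul(-5, -1), Function('D')(4, 0)), Function('Q')(10)), 140) = Add(Mul(Mul(Mul(-5, -1), 4), 0), 140) = Add(Mul(Mul(5, 4), 0), 140) = Add(Mul(20, 0), 140) = Add(0, 140) = 140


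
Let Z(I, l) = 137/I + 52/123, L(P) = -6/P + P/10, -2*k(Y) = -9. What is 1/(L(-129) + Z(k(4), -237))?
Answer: 158670/2858237 ≈ 0.055513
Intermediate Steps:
k(Y) = 9/2 (k(Y) = -½*(-9) = 9/2)
L(P) = -6/P + P/10 (L(P) = -6/P + P*(⅒) = -6/P + P/10)
Z(I, l) = 52/123 + 137/I (Z(I, l) = 137/I + 52*(1/123) = 137/I + 52/123 = 52/123 + 137/I)
1/(L(-129) + Z(k(4), -237)) = 1/((-6/(-129) + (⅒)*(-129)) + (52/123 + 137/(9/2))) = 1/((-6*(-1/129) - 129/10) + (52/123 + 137*(2/9))) = 1/((2/43 - 129/10) + (52/123 + 274/9)) = 1/(-5527/430 + 11390/369) = 1/(2858237/158670) = 158670/2858237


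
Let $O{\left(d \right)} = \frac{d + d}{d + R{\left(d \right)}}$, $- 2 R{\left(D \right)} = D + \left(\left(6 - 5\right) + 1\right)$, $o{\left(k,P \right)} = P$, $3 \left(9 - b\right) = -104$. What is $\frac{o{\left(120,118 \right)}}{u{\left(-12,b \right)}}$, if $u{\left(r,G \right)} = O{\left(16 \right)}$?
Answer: $\frac{413}{16} \approx 25.813$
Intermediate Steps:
$b = \frac{131}{3}$ ($b = 9 - - \frac{104}{3} = 9 + \frac{104}{3} = \frac{131}{3} \approx 43.667$)
$R{\left(D \right)} = -1 - \frac{D}{2}$ ($R{\left(D \right)} = - \frac{D + \left(\left(6 - 5\right) + 1\right)}{2} = - \frac{D + \left(1 + 1\right)}{2} = - \frac{D + 2}{2} = - \frac{2 + D}{2} = -1 - \frac{D}{2}$)
$O{\left(d \right)} = \frac{2 d}{-1 + \frac{d}{2}}$ ($O{\left(d \right)} = \frac{d + d}{d - \left(1 + \frac{d}{2}\right)} = \frac{2 d}{-1 + \frac{d}{2}}$)
$u{\left(r,G \right)} = \frac{32}{7}$ ($u{\left(r,G \right)} = 4 \cdot 16 \frac{1}{-2 + 16} = 4 \cdot 16 \cdot \frac{1}{14} = \frac{32}{7}$)
$\frac{o{\left(120,118 \right)}}{u{\left(-12,b \right)}} = \frac{118}{\frac{32}{7}} = 118 \cdot \frac{7}{32} = \frac{413}{16}$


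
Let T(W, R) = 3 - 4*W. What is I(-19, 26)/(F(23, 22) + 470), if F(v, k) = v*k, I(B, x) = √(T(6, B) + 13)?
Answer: I*√2/488 ≈ 0.002898*I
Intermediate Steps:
T(W, R) = 3 - 4*W
I(B, x) = 2*I*√2 (I(B, x) = √((3 - 4*6) + 13) = √((3 - 24) + 13) = √(-21 + 13) = √(-8) = 2*I*√2)
F(v, k) = k*v
I(-19, 26)/(F(23, 22) + 470) = (2*I*√2)/(22*23 + 470) = (2*I*√2)/(506 + 470) = (2*I*√2)/976 = (2*I*√2)*(1/976) = I*√2/488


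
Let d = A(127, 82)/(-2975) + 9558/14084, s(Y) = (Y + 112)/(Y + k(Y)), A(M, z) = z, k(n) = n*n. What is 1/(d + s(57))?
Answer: 353370075/248135966 ≈ 1.4241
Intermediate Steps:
k(n) = n**2
s(Y) = (112 + Y)/(Y + Y**2) (s(Y) = (Y + 112)/(Y + Y**2) = (112 + Y)/(Y + Y**2))
d = 278369/427550 (d = 82/(-2975) + 9558/14084 = 82*(-1/2975) + 9558*(1/14084) = -82/2975 + 4779/7042 = 278369/427550 ≈ 0.65108)
1/(d + s(57)) = 1/(278369/427550 + (112 + 57)/(57*(1 + 57))) = 1/(278369/427550 + (1/57)*169/58) = 1/(278369/427550 + (1/57)*(1/58)*169) = 1/(278369/427550 + 169/3306) = 1/(248135966/353370075) = 353370075/248135966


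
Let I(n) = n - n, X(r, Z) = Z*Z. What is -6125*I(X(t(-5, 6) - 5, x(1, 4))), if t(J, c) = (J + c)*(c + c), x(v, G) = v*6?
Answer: 0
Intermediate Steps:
x(v, G) = 6*v
t(J, c) = 2*c*(J + c) (t(J, c) = (J + c)*(2*c) = 2*c*(J + c))
X(r, Z) = Z²
I(n) = 0
-6125*I(X(t(-5, 6) - 5, x(1, 4))) = -6125*0 = 0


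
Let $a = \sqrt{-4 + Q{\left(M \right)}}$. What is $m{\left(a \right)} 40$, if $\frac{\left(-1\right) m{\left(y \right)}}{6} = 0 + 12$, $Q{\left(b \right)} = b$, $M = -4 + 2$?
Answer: $-2880$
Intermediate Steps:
$M = -2$
$a = i \sqrt{6}$ ($a = \sqrt{-4 - 2} = \sqrt{-6} = i \sqrt{6} \approx 2.4495 i$)
$m{\left(y \right)} = -72$ ($m{\left(y \right)} = - 6 \left(0 + 12\right) = \left(-6\right) 12 = -72$)
$m{\left(a \right)} 40 = \left(-72\right) 40 = -2880$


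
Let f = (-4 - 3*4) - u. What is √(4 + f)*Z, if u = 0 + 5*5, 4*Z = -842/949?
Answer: -421*I*√37/1898 ≈ -1.3492*I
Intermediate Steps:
Z = -421/1898 (Z = (-842/949)/4 = (-842*1/949)/4 = (¼)*(-842/949) = -421/1898 ≈ -0.22181)
u = 25 (u = 0 + 25 = 25)
f = -41 (f = (-4 - 3*4) - 1*25 = (-4 - 12) - 25 = -16 - 25 = -41)
√(4 + f)*Z = √(4 - 41)*(-421/1898) = √(-37)*(-421/1898) = (I*√37)*(-421/1898) = -421*I*√37/1898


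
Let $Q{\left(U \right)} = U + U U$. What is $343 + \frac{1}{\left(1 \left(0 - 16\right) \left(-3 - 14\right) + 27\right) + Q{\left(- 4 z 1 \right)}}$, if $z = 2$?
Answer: $\frac{121766}{355} \approx 343.0$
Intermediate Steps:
$Q{\left(U \right)} = U + U^{2}$
$343 + \frac{1}{\left(1 \left(0 - 16\right) \left(-3 - 14\right) + 27\right) + Q{\left(- 4 z 1 \right)}} = 343 + \frac{1}{\left(1 \left(0 - 16\right) \left(-3 - 14\right) + 27\right) + \left(-4\right) 2 \cdot 1 \left(1 + \left(-4\right) 2 \cdot 1\right)} = 343 + \frac{1}{\left(1 \left(\left(-16\right) \left(-17\right)\right) + 27\right) + \left(-8\right) 1 \left(1 - 8\right)} = 343 + \frac{1}{\left(1 \cdot 272 + 27\right) - 8 \left(1 - 8\right)} = 343 + \frac{1}{\left(272 + 27\right) - -56} = 343 + \frac{1}{299 + 56} = 343 + \frac{1}{355} = \frac{121766}{355}$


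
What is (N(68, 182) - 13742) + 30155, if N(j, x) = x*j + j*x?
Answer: 41165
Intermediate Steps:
N(j, x) = 2*j*x (N(j, x) = j*x + j*x = 2*j*x)
(N(68, 182) - 13742) + 30155 = (2*68*182 - 13742) + 30155 = (24752 - 13742) + 30155 = 11010 + 30155 = 41165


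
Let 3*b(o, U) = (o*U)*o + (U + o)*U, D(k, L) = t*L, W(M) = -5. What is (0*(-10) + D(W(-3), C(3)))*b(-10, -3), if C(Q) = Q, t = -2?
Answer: 522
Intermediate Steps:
D(k, L) = -2*L
b(o, U) = U*o²/3 + U*(U + o)/3 (b(o, U) = ((o*U)*o + (U + o)*U)/3 = ((U*o)*o + U*(U + o))/3 = (U*o² + U*(U + o))/3 = U*o²/3 + U*(U + o)/3)
(0*(-10) + D(W(-3), C(3)))*b(-10, -3) = (0*(-10) - 2*3)*((⅓)*(-3)*(-3 - 10 + (-10)²)) = (0 - 6)*((⅓)*(-3)*(-3 - 10 + 100)) = -2*(-3)*87 = -6*(-87) = 522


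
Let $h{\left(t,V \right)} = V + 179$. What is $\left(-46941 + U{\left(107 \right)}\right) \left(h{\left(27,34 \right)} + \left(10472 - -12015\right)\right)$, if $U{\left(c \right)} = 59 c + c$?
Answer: $-919826700$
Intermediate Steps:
$h{\left(t,V \right)} = 179 + V$
$U{\left(c \right)} = 60 c$
$\left(-46941 + U{\left(107 \right)}\right) \left(h{\left(27,34 \right)} + \left(10472 - -12015\right)\right) = \left(-46941 + 60 \cdot 107\right) \left(\left(179 + 34\right) + \left(10472 - -12015\right)\right) = \left(-46941 + 6420\right) \left(213 + \left(10472 + 12015\right)\right) = - 40521 \left(213 + 22487\right) = \left(-40521\right) 22700 = -919826700$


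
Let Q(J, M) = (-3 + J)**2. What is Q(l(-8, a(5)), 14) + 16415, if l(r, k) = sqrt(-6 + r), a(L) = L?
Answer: 16410 - 6*I*sqrt(14) ≈ 16410.0 - 22.45*I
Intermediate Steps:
Q(l(-8, a(5)), 14) + 16415 = (-3 + sqrt(-6 - 8))**2 + 16415 = (-3 + sqrt(-14))**2 + 16415 = (-3 + I*sqrt(14))**2 + 16415 = 16415 + (-3 + I*sqrt(14))**2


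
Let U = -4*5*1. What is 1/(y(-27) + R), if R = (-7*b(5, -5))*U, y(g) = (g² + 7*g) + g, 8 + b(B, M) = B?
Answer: 1/93 ≈ 0.010753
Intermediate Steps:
b(B, M) = -8 + B
U = -20 (U = -20*1 = -20)
y(g) = g² + 8*g
R = -420 (R = -7*(-8 + 5)*(-20) = -7*(-3)*(-20) = 21*(-20) = -420)
1/(y(-27) + R) = 1/(-27*(8 - 27) - 420) = 1/(-27*(-19) - 420) = 1/(513 - 420) = 1/93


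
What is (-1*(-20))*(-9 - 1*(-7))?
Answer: -40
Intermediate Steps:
(-1*(-20))*(-9 - 1*(-7)) = 20*(-9 + 7) = 20*(-2) = -40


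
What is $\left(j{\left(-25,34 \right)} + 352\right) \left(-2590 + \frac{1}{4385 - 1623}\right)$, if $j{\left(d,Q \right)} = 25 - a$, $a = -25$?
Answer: $- \frac{1437869379}{1381} \approx -1.0412 \cdot 10^{6}$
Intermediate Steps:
$j{\left(d,Q \right)} = 50$ ($j{\left(d,Q \right)} = 25 - -25 = 25 + 25 = 50$)
$\left(j{\left(-25,34 \right)} + 352\right) \left(-2590 + \frac{1}{4385 - 1623}\right) = \left(50 + 352\right) \left(-2590 + \frac{1}{4385 - 1623}\right) = 402 \left(-2590 + \frac{1}{2762}\right) = 402 \left(- \frac{7153579}{2762}\right) = - \frac{1437869379}{1381}$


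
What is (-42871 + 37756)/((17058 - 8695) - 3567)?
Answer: -465/436 ≈ -1.0665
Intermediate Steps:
(-42871 + 37756)/((17058 - 8695) - 3567) = -5115/(8363 - 3567) = -5115/4796 = -5115*1/4796 = -465/436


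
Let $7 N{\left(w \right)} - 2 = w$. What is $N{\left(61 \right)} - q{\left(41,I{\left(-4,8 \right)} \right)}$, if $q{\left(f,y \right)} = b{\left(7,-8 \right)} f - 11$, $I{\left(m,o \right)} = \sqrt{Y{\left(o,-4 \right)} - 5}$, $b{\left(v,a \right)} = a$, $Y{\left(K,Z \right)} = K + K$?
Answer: $348$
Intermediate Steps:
$Y{\left(K,Z \right)} = 2 K$
$N{\left(w \right)} = \frac{2}{7} + \frac{w}{7}$
$I{\left(m,o \right)} = \sqrt{-5 + 2 o}$ ($I{\left(m,o \right)} = \sqrt{2 o - 5} = \sqrt{-5 + 2 o}$)
$q{\left(f,y \right)} = -11 - 8 f$ ($q{\left(f,y \right)} = - 8 f - 11 = -11 - 8 f$)
$N{\left(61 \right)} - q{\left(41,I{\left(-4,8 \right)} \right)} = \left(\frac{2}{7} + \frac{1}{7} \cdot 61\right) - \left(-11 - 328\right) = \left(\frac{2}{7} + \frac{61}{7}\right) - \left(-11 - 328\right) = 9 - -339 = 9 + 339 = 348$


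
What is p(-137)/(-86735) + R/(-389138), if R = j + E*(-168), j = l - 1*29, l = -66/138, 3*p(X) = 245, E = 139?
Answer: 13773869104/232888002567 ≈ 0.059144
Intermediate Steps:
p(X) = 245/3 (p(X) = (⅓)*245 = 245/3)
l = -11/23 (l = -66*1/138 = -11/23 ≈ -0.47826)
j = -678/23 (j = -11/23 - 1*29 = -11/23 - 29 = -678/23 ≈ -29.478)
R = -537774/23 (R = -678/23 + 139*(-168) = -678/23 - 23352 = -537774/23 ≈ -23381.)
p(-137)/(-86735) + R/(-389138) = (245/3)/(-86735) - 537774/23/(-389138) = (245/3)*(-1/86735) - 537774/23*(-1/389138) = -49/52041 + 268887/4475087 = 13773869104/232888002567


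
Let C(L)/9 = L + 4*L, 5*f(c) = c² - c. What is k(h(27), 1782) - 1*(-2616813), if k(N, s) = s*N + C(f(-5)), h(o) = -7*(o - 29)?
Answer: 2642031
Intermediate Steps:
h(o) = 203 - 7*o (h(o) = -7*(-29 + o) = 203 - 7*o)
f(c) = -c/5 + c²/5 (f(c) = (c² - c)/5 = -c/5 + c²/5)
C(L) = 45*L (C(L) = 9*(L + 4*L) = 9*(5*L) = 45*L)
k(N, s) = 270 + N*s (k(N, s) = s*N + 45*((⅕)*(-5)*(-1 - 5)) = N*s + 45*((⅕)*(-5)*(-6)) = N*s + 45*6 = N*s + 270 = 270 + N*s)
k(h(27), 1782) - 1*(-2616813) = (270 + (203 - 7*27)*1782) - 1*(-2616813) = (270 + (203 - 189)*1782) + 2616813 = (270 + 14*1782) + 2616813 = (270 + 24948) + 2616813 = 25218 + 2616813 = 2642031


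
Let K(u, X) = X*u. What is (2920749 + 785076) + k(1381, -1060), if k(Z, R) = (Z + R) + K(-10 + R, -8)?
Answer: 3714706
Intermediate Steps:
k(Z, R) = 80 + Z - 7*R (k(Z, R) = (Z + R) - 8*(-10 + R) = (R + Z) + (80 - 8*R) = 80 + Z - 7*R)
(2920749 + 785076) + k(1381, -1060) = (2920749 + 785076) + (80 + 1381 - 7*(-1060)) = 3705825 + (80 + 1381 + 7420) = 3705825 + 8881 = 3714706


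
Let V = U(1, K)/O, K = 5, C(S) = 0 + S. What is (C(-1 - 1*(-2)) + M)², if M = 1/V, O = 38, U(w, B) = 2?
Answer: 400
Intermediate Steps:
C(S) = S
V = 1/19 (V = 2/38 = 2*(1/38) = 1/19 ≈ 0.052632)
M = 19 (M = 1/(1/19) = 19)
(C(-1 - 1*(-2)) + M)² = ((-1 - 1*(-2)) + 19)² = ((-1 + 2) + 19)² = (1 + 19)² = 20² = 400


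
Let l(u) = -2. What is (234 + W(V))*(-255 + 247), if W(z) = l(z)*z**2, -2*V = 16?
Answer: -848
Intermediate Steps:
V = -8 (V = -1/2*16 = -8)
W(z) = -2*z**2
(234 + W(V))*(-255 + 247) = (234 - 2*(-8)**2)*(-255 + 247) = (234 - 2*64)*(-8) = (234 - 128)*(-8) = 106*(-8) = -848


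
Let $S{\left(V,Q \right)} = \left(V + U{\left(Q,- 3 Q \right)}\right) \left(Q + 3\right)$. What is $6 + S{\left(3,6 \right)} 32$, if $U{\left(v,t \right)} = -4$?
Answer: $-282$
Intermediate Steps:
$S{\left(V,Q \right)} = \left(-4 + V\right) \left(3 + Q\right)$ ($S{\left(V,Q \right)} = \left(V - 4\right) \left(Q + 3\right) = \left(-4 + V\right) \left(3 + Q\right)$)
$6 + S{\left(3,6 \right)} 32 = 6 + \left(-12 - 24 + 3 \cdot 3 + 6 \cdot 3\right) 32 = 6 + \left(-12 - 24 + 9 + 18\right) 32 = 6 - 288 = -282$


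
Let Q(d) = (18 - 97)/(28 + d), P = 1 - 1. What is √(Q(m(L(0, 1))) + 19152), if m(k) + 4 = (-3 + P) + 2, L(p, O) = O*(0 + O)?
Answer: √10129591/23 ≈ 138.38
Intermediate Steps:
L(p, O) = O² (L(p, O) = O*O = O²)
P = 0
m(k) = -5 (m(k) = -4 + ((-3 + 0) + 2) = -4 + (-3 + 2) = -4 - 1 = -5)
Q(d) = -79/(28 + d)
√(Q(m(L(0, 1))) + 19152) = √(-79/(28 - 5) + 19152) = √(-79/23 + 19152) = √(440417/23) = √10129591/23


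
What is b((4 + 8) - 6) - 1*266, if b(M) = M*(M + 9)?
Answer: -176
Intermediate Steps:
b(M) = M*(9 + M)
b((4 + 8) - 6) - 1*266 = ((4 + 8) - 6)*(9 + ((4 + 8) - 6)) - 1*266 = (12 - 6)*(9 + (12 - 6)) - 266 = 6*(9 + 6) - 266 = 6*15 - 266 = 90 - 266 = -176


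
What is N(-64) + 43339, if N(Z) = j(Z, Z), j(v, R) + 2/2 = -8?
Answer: 43330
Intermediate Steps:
j(v, R) = -9 (j(v, R) = -1 - 8 = -9)
N(Z) = -9
N(-64) + 43339 = -9 + 43339 = 43330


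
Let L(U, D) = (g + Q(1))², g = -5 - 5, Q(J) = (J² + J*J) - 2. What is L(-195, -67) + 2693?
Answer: 2793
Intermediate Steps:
Q(J) = -2 + 2*J² (Q(J) = (J² + J²) - 2 = 2*J² - 2 = -2 + 2*J²)
g = -10
L(U, D) = 100 (L(U, D) = (-10 + (-2 + 2*1²))² = (-10 + (-2 + 2*1))² = (-10 + (-2 + 2))² = (-10 + 0)² = (-10)² = 100)
L(-195, -67) + 2693 = 100 + 2693 = 2793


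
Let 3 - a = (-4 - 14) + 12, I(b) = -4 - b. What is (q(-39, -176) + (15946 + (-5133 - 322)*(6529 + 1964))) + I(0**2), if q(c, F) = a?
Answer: -46313364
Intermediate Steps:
a = 9 (a = 3 - ((-4 - 14) + 12) = 3 - (-18 + 12) = 3 - 1*(-6) = 3 + 6 = 9)
q(c, F) = 9
(q(-39, -176) + (15946 + (-5133 - 322)*(6529 + 1964))) + I(0**2) = (9 + (15946 + (-5133 - 322)*(6529 + 1964))) + (-4 - 1*0**2) = (9 + (15946 - 5455*8493)) + (-4 - 1*0) = (9 + (15946 - 46329315)) + (-4 + 0) = (9 - 46313369) - 4 = -46313360 - 4 = -46313364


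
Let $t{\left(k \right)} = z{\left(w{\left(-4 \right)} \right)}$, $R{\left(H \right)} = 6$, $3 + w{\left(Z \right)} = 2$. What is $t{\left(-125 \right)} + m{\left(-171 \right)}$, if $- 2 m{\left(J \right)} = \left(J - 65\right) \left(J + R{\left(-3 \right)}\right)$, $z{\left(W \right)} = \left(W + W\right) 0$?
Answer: $-19470$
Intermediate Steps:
$w{\left(Z \right)} = -1$ ($w{\left(Z \right)} = -3 + 2 = -1$)
$z{\left(W \right)} = 0$ ($z{\left(W \right)} = 2 W 0 = 0$)
$m{\left(J \right)} = - \frac{\left(-65 + J\right) \left(6 + J\right)}{2}$ ($m{\left(J \right)} = - \frac{\left(J - 65\right) \left(J + 6\right)}{2} = - \frac{\left(-65 + J\right) \left(6 + J\right)}{2}$)
$t{\left(k \right)} = 0$
$t{\left(-125 \right)} + m{\left(-171 \right)} = 0 + \left(195 - \frac{\left(-171\right)^{2}}{2} + \frac{59}{2} \left(-171\right)\right) = 0 - 19470 = -19470$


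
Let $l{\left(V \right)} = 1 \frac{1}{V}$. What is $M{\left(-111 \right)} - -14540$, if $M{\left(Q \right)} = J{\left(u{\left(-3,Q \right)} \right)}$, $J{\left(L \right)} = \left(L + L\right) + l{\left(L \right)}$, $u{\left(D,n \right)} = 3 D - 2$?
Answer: $\frac{159697}{11} \approx 14518.0$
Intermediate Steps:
$l{\left(V \right)} = \frac{1}{V}$
$u{\left(D,n \right)} = -2 + 3 D$
$J{\left(L \right)} = \frac{1}{L} + 2 L$ ($J{\left(L \right)} = \left(L + L\right) + \frac{1}{L} = 2 L + \frac{1}{L} = \frac{1}{L} + 2 L$)
$M{\left(Q \right)} = - \frac{243}{11}$ ($M{\left(Q \right)} = \frac{1}{-2 + 3 \left(-3\right)} + 2 \left(-2 + 3 \left(-3\right)\right) = \frac{1}{-2 - 9} + 2 \left(-2 - 9\right) = \frac{1}{-11} + 2 \left(-11\right) = - \frac{1}{11} - 22 = - \frac{243}{11}$)
$M{\left(-111 \right)} - -14540 = - \frac{243}{11} - -14540 = - \frac{243}{11} + 14540 = \frac{159697}{11}$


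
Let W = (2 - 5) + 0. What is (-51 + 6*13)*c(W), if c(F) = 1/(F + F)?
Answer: -9/2 ≈ -4.5000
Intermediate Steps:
W = -3 (W = -3 + 0 = -3)
c(F) = 1/(2*F)
(-51 + 6*13)*c(W) = (-51 + 6*13)*((½)/(-3)) = (-51 + 78)*((½)*(-⅓)) = 27*(-⅙) = -9/2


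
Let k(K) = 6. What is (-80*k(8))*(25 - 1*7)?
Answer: -8640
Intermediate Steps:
(-80*k(8))*(25 - 1*7) = (-80*6)*(25 - 1*7) = -480*(25 - 7) = -480*18 = -8640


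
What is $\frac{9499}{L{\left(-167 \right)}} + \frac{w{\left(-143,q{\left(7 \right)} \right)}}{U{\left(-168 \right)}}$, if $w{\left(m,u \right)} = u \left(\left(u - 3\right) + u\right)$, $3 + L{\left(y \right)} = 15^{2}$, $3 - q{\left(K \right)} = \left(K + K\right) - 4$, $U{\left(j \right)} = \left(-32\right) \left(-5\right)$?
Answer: $\frac{773129}{17760} \approx 43.532$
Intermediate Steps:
$U{\left(j \right)} = 160$
$q{\left(K \right)} = 7 - 2 K$ ($q{\left(K \right)} = 3 - \left(\left(K + K\right) - 4\right) = 3 - \left(2 K - 4\right) = 3 - \left(-4 + 2 K\right) = 7 - 2 K$)
$L{\left(y \right)} = 222$ ($L{\left(y \right)} = -3 + 15^{2} = -3 + 225 = 222$)
$w{\left(m,u \right)} = u \left(-3 + 2 u\right)$ ($w{\left(m,u \right)} = u \left(\left(-3 + u\right) + u\right) = u \left(-3 + 2 u\right)$)
$\frac{9499}{L{\left(-167 \right)}} + \frac{w{\left(-143,q{\left(7 \right)} \right)}}{U{\left(-168 \right)}} = \frac{9499}{222} + \frac{\left(7 - 14\right) \left(-3 + 2 \left(7 - 14\right)\right)}{160} = 9499 \cdot \frac{1}{222} + \left(7 - 14\right) \left(-3 + 2 \left(7 - 14\right)\right) \frac{1}{160} = \frac{9499}{222} + - 7 \left(-3 + 2 \left(-7\right)\right) \frac{1}{160} = \frac{9499}{222} + - 7 \left(-3 - 14\right) \frac{1}{160} = \frac{9499}{222} + \left(-7\right) \left(-17\right) \frac{1}{160} = \frac{9499}{222} + 119 \cdot \frac{1}{160} = \frac{9499}{222} + \frac{119}{160} = \frac{773129}{17760}$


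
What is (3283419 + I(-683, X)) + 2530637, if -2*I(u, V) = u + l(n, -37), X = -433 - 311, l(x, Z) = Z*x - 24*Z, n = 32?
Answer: 11629091/2 ≈ 5.8145e+6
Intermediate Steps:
l(x, Z) = -24*Z + Z*x
X = -744
I(u, V) = 148 - u/2 (I(u, V) = -(u - 37*(-24 + 32))/2 = -(u - 37*8)/2 = -(u - 296)/2 = -(-296 + u)/2 = 148 - u/2)
(3283419 + I(-683, X)) + 2530637 = (3283419 + (148 - 1/2*(-683))) + 2530637 = (3283419 + (148 + 683/2)) + 2530637 = (3283419 + 979/2) + 2530637 = 6567817/2 + 2530637 = 11629091/2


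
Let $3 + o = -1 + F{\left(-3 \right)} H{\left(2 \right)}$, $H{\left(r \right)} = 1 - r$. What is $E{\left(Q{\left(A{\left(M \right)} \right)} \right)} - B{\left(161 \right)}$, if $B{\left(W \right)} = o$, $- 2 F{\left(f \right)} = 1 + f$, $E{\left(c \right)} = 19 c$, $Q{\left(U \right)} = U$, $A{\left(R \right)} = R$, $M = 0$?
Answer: $5$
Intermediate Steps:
$F{\left(f \right)} = - \frac{1}{2} - \frac{f}{2}$ ($F{\left(f \right)} = - \frac{1 + f}{2} = - \frac{1}{2} - \frac{f}{2}$)
$o = -5$ ($o = -3 - \left(1 - \left(- \frac{1}{2} - - \frac{3}{2}\right) \left(1 - 2\right)\right) = -3 - \left(1 - \left(- \frac{1}{2} + \frac{3}{2}\right) \left(1 - 2\right)\right) = -3 + \left(-1 + 1 \left(-1\right)\right) = -3 - 2 = -5$)
$B{\left(W \right)} = -5$
$E{\left(Q{\left(A{\left(M \right)} \right)} \right)} - B{\left(161 \right)} = 19 \cdot 0 - -5 = 0 + 5 = 5$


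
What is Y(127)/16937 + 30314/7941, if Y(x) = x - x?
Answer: 30314/7941 ≈ 3.8174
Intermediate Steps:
Y(x) = 0
Y(127)/16937 + 30314/7941 = 0/16937 + 30314/7941 = 0*(1/16937) + 30314*(1/7941) = 0 + 30314/7941 = 30314/7941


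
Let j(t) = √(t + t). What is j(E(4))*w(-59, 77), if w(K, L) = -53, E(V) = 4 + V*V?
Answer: -106*√10 ≈ -335.20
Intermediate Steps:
E(V) = 4 + V²
j(t) = √2*√t (j(t) = √(2*t) = √2*√t)
j(E(4))*w(-59, 77) = (√2*√(4 + 4²))*(-53) = (√2*√(4 + 16))*(-53) = (√2*√20)*(-53) = (√2*(2*√5))*(-53) = (2*√10)*(-53) = -106*√10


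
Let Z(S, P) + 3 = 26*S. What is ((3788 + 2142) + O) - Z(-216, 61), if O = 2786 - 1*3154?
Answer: 11181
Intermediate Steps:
O = -368 (O = 2786 - 3154 = -368)
Z(S, P) = -3 + 26*S
((3788 + 2142) + O) - Z(-216, 61) = ((3788 + 2142) - 368) - (-3 + 26*(-216)) = (5930 - 368) - (-3 - 5616) = 5562 - 1*(-5619) = 5562 + 5619 = 11181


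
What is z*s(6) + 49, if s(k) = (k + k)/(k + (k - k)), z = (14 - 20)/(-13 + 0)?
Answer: 649/13 ≈ 49.923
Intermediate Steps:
z = 6/13 (z = -6/(-13) = -6*(-1/13) = 6/13 ≈ 0.46154)
s(k) = 2 (s(k) = (2*k)/(k + 0) = (2*k)/k = 2)
z*s(6) + 49 = (6/13)*2 + 49 = 12/13 + 49 = 649/13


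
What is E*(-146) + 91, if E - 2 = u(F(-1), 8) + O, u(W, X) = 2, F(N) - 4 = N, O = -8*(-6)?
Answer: -7501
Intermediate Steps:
O = 48
F(N) = 4 + N
E = 52 (E = 2 + (2 + 48) = 2 + 50 = 52)
E*(-146) + 91 = 52*(-146) + 91 = -7592 + 91 = -7501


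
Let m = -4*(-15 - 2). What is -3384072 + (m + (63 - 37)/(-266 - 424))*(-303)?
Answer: -391536427/115 ≈ -3.4047e+6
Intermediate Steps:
m = 68 (m = -4*(-17) = 68)
-3384072 + (m + (63 - 37)/(-266 - 424))*(-303) = -3384072 + (68 + (63 - 37)/(-266 - 424))*(-303) = -3384072 + (68 + 26/(-690))*(-303) = -3384072 + (68 + 26*(-1/690))*(-303) = -3384072 + (68 - 13/345)*(-303) = -3384072 + (23447/345)*(-303) = -3384072 - 2368147/115 = -391536427/115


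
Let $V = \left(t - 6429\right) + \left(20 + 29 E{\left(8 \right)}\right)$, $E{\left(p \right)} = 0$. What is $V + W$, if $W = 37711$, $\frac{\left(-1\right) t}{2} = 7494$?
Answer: $16314$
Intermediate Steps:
$t = -14988$ ($t = \left(-2\right) 7494 = -14988$)
$V = -21397$ ($V = \left(-14988 - 6429\right) + \left(20 + 29 \cdot 0\right) = -21417 + \left(20 + 0\right) = -21417 + 20 = -21397$)
$V + W = -21397 + 37711 = 16314$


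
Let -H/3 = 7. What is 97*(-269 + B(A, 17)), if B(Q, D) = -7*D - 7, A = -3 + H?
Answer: -38315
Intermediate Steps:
H = -21 (H = -3*7 = -21)
A = -24 (A = -3 - 21 = -24)
B(Q, D) = -7 - 7*D
97*(-269 + B(A, 17)) = 97*(-269 + (-7 - 7*17)) = 97*(-269 + (-7 - 119)) = 97*(-269 - 126) = 97*(-395) = -38315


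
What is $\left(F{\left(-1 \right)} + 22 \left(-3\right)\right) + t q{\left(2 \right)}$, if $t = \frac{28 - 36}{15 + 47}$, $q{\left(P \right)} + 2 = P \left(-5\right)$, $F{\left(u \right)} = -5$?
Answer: $- \frac{2153}{31} \approx -69.452$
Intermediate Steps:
$q{\left(P \right)} = -2 - 5 P$ ($q{\left(P \right)} = -2 + P \left(-5\right) = -2 - 5 P$)
$t = - \frac{4}{31}$ ($t = - \frac{8}{62} = \left(-8\right) \frac{1}{62} = - \frac{4}{31} \approx -0.12903$)
$\left(F{\left(-1 \right)} + 22 \left(-3\right)\right) + t q{\left(2 \right)} = \left(-5 + 22 \left(-3\right)\right) - \frac{4 \left(-2 - 10\right)}{31} = \left(-5 - 66\right) - \frac{4 \left(-2 - 10\right)}{31} = -71 - - \frac{48}{31} = -71 + \frac{48}{31} = - \frac{2153}{31}$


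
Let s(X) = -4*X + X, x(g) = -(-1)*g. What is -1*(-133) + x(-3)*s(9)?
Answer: 214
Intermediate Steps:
x(g) = g
s(X) = -3*X
-1*(-133) + x(-3)*s(9) = -1*(-133) - (-9)*9 = 133 - 3*(-27) = 133 + 81 = 214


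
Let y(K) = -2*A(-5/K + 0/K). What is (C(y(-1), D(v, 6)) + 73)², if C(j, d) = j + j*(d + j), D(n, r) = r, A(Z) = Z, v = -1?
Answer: 10609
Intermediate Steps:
y(K) = 10/K (y(K) = -2*(-5/K + 0/K) = -2*(-5/K + 0) = -(-10)/K = 10/K)
(C(y(-1), D(v, 6)) + 73)² = ((10/(-1))*(1 + 6 + 10/(-1)) + 73)² = ((10*(-1))*(1 + 6 + 10*(-1)) + 73)² = (-10*(1 + 6 - 10) + 73)² = (-10*(-3) + 73)² = (30 + 73)² = 103² = 10609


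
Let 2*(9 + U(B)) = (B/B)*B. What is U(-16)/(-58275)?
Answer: 17/58275 ≈ 0.00029172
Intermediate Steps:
U(B) = -9 + B/2 (U(B) = -9 + ((B/B)*B)/2 = -9 + (1*B)/2 = -9 + B/2)
U(-16)/(-58275) = (-9 + (1/2)*(-16))/(-58275) = (-9 - 8)*(-1/58275) = -17*(-1/58275) = 17/58275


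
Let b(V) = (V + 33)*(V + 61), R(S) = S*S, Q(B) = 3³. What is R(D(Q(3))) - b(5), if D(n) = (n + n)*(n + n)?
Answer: 8500548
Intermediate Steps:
Q(B) = 27
D(n) = 4*n² (D(n) = (2*n)*(2*n) = 4*n²)
R(S) = S²
b(V) = (33 + V)*(61 + V)
R(D(Q(3))) - b(5) = (4*27²)² - (2013 + 5² + 94*5) = (4*729)² - (2013 + 25 + 470) = 2916² - 1*2508 = 8503056 - 2508 = 8500548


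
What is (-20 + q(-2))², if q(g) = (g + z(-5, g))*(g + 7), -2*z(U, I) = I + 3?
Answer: 4225/4 ≈ 1056.3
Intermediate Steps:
z(U, I) = -3/2 - I/2 (z(U, I) = -(I + 3)/2 = -(3 + I)/2 = -3/2 - I/2)
q(g) = (7 + g)*(-3/2 + g/2) (q(g) = (g + (-3/2 - g/2))*(g + 7) = (-3/2 + g/2)*(7 + g) = (7 + g)*(-3/2 + g/2))
(-20 + q(-2))² = (-20 + (-21/2 + (½)*(-2)² + 2*(-2)))² = (-20 + (-21/2 + (½)*4 - 4))² = (-20 + (-21/2 + 2 - 4))² = (-20 - 25/2)² = (-65/2)² = 4225/4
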